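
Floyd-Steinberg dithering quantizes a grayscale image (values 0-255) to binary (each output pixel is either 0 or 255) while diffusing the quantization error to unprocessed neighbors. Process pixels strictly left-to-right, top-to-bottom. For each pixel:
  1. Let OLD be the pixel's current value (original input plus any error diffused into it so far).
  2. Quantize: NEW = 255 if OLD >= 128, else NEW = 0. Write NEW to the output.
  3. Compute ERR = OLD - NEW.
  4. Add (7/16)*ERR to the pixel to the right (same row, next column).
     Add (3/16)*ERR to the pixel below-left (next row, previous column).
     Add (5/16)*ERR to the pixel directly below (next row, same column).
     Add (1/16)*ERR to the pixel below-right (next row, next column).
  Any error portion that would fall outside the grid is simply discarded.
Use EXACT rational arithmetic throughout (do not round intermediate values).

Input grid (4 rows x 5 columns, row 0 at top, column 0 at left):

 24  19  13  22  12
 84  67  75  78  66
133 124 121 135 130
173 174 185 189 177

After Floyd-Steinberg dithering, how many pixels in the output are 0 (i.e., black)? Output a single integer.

(0,0): OLD=24 → NEW=0, ERR=24
(0,1): OLD=59/2 → NEW=0, ERR=59/2
(0,2): OLD=829/32 → NEW=0, ERR=829/32
(0,3): OLD=17067/512 → NEW=0, ERR=17067/512
(0,4): OLD=217773/8192 → NEW=0, ERR=217773/8192
(1,0): OLD=3105/32 → NEW=0, ERR=3105/32
(1,1): OLD=32007/256 → NEW=0, ERR=32007/256
(1,2): OLD=1195123/8192 → NEW=255, ERR=-893837/8192
(1,3): OLD=1549415/32768 → NEW=0, ERR=1549415/32768
(1,4): OLD=50896661/524288 → NEW=0, ERR=50896661/524288
(2,0): OLD=764989/4096 → NEW=255, ERR=-279491/4096
(2,1): OLD=15574543/131072 → NEW=0, ERR=15574543/131072
(2,2): OLD=326250797/2097152 → NEW=255, ERR=-208522963/2097152
(2,3): OLD=3947938039/33554432 → NEW=0, ERR=3947938039/33554432
(2,4): OLD=115302317313/536870912 → NEW=255, ERR=-21599765247/536870912
(3,0): OLD=364812365/2097152 → NEW=255, ERR=-169961395/2097152
(3,1): OLD=2563018281/16777216 → NEW=255, ERR=-1715171799/16777216
(3,2): OLD=74457773619/536870912 → NEW=255, ERR=-62444308941/536870912
(3,3): OLD=173005168019/1073741824 → NEW=255, ERR=-100798997101/1073741824
(3,4): OLD=2245580230639/17179869184 → NEW=255, ERR=-2135286411281/17179869184
Output grid:
  Row 0: .....  (5 black, running=5)
  Row 1: ..#..  (4 black, running=9)
  Row 2: #.#.#  (2 black, running=11)
  Row 3: #####  (0 black, running=11)

Answer: 11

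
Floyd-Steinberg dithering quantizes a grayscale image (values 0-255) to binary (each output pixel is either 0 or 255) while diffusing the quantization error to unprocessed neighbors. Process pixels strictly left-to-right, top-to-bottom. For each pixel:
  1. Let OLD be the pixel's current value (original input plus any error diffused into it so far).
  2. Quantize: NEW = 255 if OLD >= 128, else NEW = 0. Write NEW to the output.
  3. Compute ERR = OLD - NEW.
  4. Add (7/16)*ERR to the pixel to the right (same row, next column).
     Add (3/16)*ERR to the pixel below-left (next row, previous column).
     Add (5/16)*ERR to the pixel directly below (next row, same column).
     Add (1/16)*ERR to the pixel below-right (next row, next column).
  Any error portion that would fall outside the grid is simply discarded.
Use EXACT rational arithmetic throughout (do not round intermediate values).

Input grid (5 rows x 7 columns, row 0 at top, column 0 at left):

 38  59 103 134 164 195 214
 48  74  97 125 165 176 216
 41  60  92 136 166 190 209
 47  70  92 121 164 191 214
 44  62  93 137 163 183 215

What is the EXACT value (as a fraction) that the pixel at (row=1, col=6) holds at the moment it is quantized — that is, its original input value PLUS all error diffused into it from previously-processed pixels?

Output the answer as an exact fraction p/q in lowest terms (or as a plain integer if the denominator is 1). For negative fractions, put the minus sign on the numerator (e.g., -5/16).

Answer: 244760355549/1073741824

Derivation:
(0,0): OLD=38 → NEW=0, ERR=38
(0,1): OLD=605/8 → NEW=0, ERR=605/8
(0,2): OLD=17419/128 → NEW=255, ERR=-15221/128
(0,3): OLD=167885/2048 → NEW=0, ERR=167885/2048
(0,4): OLD=6549147/32768 → NEW=255, ERR=-1806693/32768
(0,5): OLD=89589309/524288 → NEW=255, ERR=-44104131/524288
(0,6): OLD=1486433195/8388608 → NEW=255, ERR=-652661845/8388608
(1,0): OLD=9479/128 → NEW=0, ERR=9479/128
(1,1): OLD=112753/1024 → NEW=0, ERR=112753/1024
(1,2): OLD=4197893/32768 → NEW=255, ERR=-4157947/32768
(1,3): OLD=10136129/131072 → NEW=0, ERR=10136129/131072
(1,4): OLD=1434062659/8388608 → NEW=255, ERR=-705032381/8388608
(1,5): OLD=6369132019/67108864 → NEW=0, ERR=6369132019/67108864
(1,6): OLD=244760355549/1073741824 → NEW=255, ERR=-29043809571/1073741824
Target (1,6): original=216, with diffused error = 244760355549/1073741824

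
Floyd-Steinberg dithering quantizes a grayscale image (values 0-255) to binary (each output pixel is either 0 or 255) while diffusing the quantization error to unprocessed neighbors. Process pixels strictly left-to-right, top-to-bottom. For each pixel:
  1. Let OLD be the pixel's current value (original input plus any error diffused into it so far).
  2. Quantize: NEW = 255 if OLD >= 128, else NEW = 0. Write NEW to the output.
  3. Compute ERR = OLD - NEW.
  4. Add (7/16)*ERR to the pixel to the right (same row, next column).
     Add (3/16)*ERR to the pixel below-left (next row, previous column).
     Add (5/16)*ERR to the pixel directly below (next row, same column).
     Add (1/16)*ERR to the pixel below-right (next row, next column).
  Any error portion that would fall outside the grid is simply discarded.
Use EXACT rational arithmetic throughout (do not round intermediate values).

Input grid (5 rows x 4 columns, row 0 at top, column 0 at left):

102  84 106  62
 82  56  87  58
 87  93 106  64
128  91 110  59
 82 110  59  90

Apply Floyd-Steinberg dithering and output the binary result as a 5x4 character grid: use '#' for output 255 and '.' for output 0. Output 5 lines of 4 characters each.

Answer: .#..
..#.
#...
.#.#
.#..

Derivation:
(0,0): OLD=102 → NEW=0, ERR=102
(0,1): OLD=1029/8 → NEW=255, ERR=-1011/8
(0,2): OLD=6491/128 → NEW=0, ERR=6491/128
(0,3): OLD=172413/2048 → NEW=0, ERR=172413/2048
(1,0): OLD=11543/128 → NEW=0, ERR=11543/128
(1,1): OLD=73569/1024 → NEW=0, ERR=73569/1024
(1,2): OLD=4658485/32768 → NEW=255, ERR=-3697355/32768
(1,3): OLD=19981955/524288 → NEW=0, ERR=19981955/524288
(2,0): OLD=2107835/16384 → NEW=255, ERR=-2070085/16384
(2,1): OLD=23411577/524288 → NEW=0, ERR=23411577/524288
(2,2): OLD=106862285/1048576 → NEW=0, ERR=106862285/1048576
(2,3): OLD=1903282009/16777216 → NEW=0, ERR=1903282009/16777216
(3,0): OLD=812762955/8388608 → NEW=0, ERR=812762955/8388608
(3,1): OLD=21280891413/134217728 → NEW=255, ERR=-12944629227/134217728
(3,2): OLD=265674791019/2147483648 → NEW=0, ERR=265674791019/2147483648
(3,3): OLD=5323902546285/34359738368 → NEW=255, ERR=-3437830737555/34359738368
(4,0): OLD=202280807855/2147483648 → NEW=0, ERR=202280807855/2147483648
(4,1): OLD=2582529113421/17179869184 → NEW=255, ERR=-1798337528499/17179869184
(4,2): OLD=14885533607149/549755813888 → NEW=0, ERR=14885533607149/549755813888
(4,3): OLD=688833394745227/8796093022208 → NEW=0, ERR=688833394745227/8796093022208
Row 0: .#..
Row 1: ..#.
Row 2: #...
Row 3: .#.#
Row 4: .#..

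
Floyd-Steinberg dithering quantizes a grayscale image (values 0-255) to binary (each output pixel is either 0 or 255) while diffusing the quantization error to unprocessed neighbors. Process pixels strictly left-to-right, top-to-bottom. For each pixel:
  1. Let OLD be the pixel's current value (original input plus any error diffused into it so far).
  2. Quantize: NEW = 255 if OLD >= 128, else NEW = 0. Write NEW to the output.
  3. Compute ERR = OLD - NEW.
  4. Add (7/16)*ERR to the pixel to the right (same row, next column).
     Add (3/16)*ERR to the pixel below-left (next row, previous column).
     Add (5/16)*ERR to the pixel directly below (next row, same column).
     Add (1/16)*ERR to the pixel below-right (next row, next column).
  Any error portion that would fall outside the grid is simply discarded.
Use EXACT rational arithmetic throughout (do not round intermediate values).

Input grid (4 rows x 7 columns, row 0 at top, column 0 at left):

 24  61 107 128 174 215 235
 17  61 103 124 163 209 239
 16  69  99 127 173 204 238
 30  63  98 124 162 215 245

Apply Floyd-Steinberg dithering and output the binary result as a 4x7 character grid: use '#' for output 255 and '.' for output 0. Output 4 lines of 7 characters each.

Answer: ..#.###
...#.##
.#.####
...#.##

Derivation:
(0,0): OLD=24 → NEW=0, ERR=24
(0,1): OLD=143/2 → NEW=0, ERR=143/2
(0,2): OLD=4425/32 → NEW=255, ERR=-3735/32
(0,3): OLD=39391/512 → NEW=0, ERR=39391/512
(0,4): OLD=1701145/8192 → NEW=255, ERR=-387815/8192
(0,5): OLD=25465775/131072 → NEW=255, ERR=-7957585/131072
(0,6): OLD=437127625/2097152 → NEW=255, ERR=-97646135/2097152
(1,0): OLD=1213/32 → NEW=0, ERR=1213/32
(1,1): OLD=20363/256 → NEW=0, ERR=20363/256
(1,2): OLD=984839/8192 → NEW=0, ERR=984839/8192
(1,3): OLD=6044619/32768 → NEW=255, ERR=-2311221/32768
(1,4): OLD=232307729/2097152 → NEW=0, ERR=232307729/2097152
(1,5): OLD=3805102273/16777216 → NEW=255, ERR=-473087807/16777216
(1,6): OLD=55920043055/268435456 → NEW=255, ERR=-12530998225/268435456
(2,0): OLD=175145/4096 → NEW=0, ERR=175145/4096
(2,1): OLD=18019123/131072 → NEW=255, ERR=-15404237/131072
(2,2): OLD=161266713/2097152 → NEW=0, ERR=161266713/2097152
(2,3): OLD=2799865553/16777216 → NEW=255, ERR=-1478324527/16777216
(2,4): OLD=21390381393/134217728 → NEW=255, ERR=-12835139247/134217728
(2,5): OLD=650776749003/4294967296 → NEW=255, ERR=-444439911477/4294967296
(2,6): OLD=12120565746237/68719476736 → NEW=255, ERR=-5402900821443/68719476736
(3,0): OLD=44725049/2097152 → NEW=0, ERR=44725049/2097152
(3,1): OLD=884069989/16777216 → NEW=0, ERR=884069989/16777216
(3,2): OLD=16269558607/134217728 → NEW=0, ERR=16269558607/134217728
(3,3): OLD=73214388353/536870912 → NEW=255, ERR=-63687694207/536870912
(3,4): OLD=3800651262777/68719476736 → NEW=0, ERR=3800651262777/68719476736
(3,5): OLD=102332036067163/549755813888 → NEW=255, ERR=-37855696474277/549755813888
(3,6): OLD=1617048573594245/8796093022208 → NEW=255, ERR=-625955147068795/8796093022208
Row 0: ..#.###
Row 1: ...#.##
Row 2: .#.####
Row 3: ...#.##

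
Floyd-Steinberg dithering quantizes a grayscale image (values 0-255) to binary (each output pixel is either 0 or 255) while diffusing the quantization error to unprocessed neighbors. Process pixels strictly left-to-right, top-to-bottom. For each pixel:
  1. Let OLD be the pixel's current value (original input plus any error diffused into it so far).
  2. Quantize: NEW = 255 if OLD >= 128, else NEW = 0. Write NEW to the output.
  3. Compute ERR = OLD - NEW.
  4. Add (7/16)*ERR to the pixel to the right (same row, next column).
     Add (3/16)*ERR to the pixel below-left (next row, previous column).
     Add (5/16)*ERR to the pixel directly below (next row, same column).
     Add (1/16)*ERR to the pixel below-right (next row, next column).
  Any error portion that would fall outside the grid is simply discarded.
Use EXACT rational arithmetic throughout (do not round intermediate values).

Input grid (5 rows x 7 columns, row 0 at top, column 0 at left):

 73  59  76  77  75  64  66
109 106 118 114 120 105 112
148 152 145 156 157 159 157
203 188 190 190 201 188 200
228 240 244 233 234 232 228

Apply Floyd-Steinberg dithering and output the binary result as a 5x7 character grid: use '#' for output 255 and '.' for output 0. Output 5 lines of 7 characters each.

Answer: ....#..
#.##.#.
#.#.#.#
#######
####.##

Derivation:
(0,0): OLD=73 → NEW=0, ERR=73
(0,1): OLD=1455/16 → NEW=0, ERR=1455/16
(0,2): OLD=29641/256 → NEW=0, ERR=29641/256
(0,3): OLD=522879/4096 → NEW=0, ERR=522879/4096
(0,4): OLD=8575353/65536 → NEW=255, ERR=-8136327/65536
(0,5): OLD=10154575/1048576 → NEW=0, ERR=10154575/1048576
(0,6): OLD=1178378281/16777216 → NEW=0, ERR=1178378281/16777216
(1,0): OLD=38109/256 → NEW=255, ERR=-27171/256
(1,1): OLD=233995/2048 → NEW=0, ERR=233995/2048
(1,2): OLD=15321575/65536 → NEW=255, ERR=-1390105/65536
(1,3): OLD=33704091/262144 → NEW=255, ERR=-33142629/262144
(1,4): OLD=598686897/16777216 → NEW=0, ERR=598686897/16777216
(1,5): OLD=17320566145/134217728 → NEW=255, ERR=-16904954495/134217728
(1,6): OLD=170618403951/2147483648 → NEW=0, ERR=170618403951/2147483648
(2,0): OLD=4464809/32768 → NEW=255, ERR=-3891031/32768
(2,1): OLD=131222227/1048576 → NEW=0, ERR=131222227/1048576
(2,2): OLD=2962137401/16777216 → NEW=255, ERR=-1316052679/16777216
(2,3): OLD=11749057457/134217728 → NEW=0, ERR=11749057457/134217728
(2,4): OLD=187830960641/1073741824 → NEW=255, ERR=-85973204479/1073741824
(2,5): OLD=3495664312875/34359738368 → NEW=0, ERR=3495664312875/34359738368
(2,6): OLD=120103116935901/549755813888 → NEW=255, ERR=-20084615605539/549755813888
(3,0): OLD=3176876569/16777216 → NEW=255, ERR=-1101313511/16777216
(3,1): OLD=23657041701/134217728 → NEW=255, ERR=-10568478939/134217728
(3,2): OLD=166722025407/1073741824 → NEW=255, ERR=-107082139713/1073741824
(3,3): OLD=660603870089/4294967296 → NEW=255, ERR=-434612790391/4294967296
(3,4): OLD=85901641260569/549755813888 → NEW=255, ERR=-54286091280871/549755813888
(3,5): OLD=724521933364571/4398046511104 → NEW=255, ERR=-396979926966949/4398046511104
(3,6): OLD=10938949754590597/70368744177664 → NEW=255, ERR=-7005080010713723/70368744177664
(4,0): OLD=413868294487/2147483648 → NEW=255, ERR=-133740035753/2147483648
(4,1): OLD=5681217675243/34359738368 → NEW=255, ERR=-3080515608597/34359738368
(4,2): OLD=82307429396645/549755813888 → NEW=255, ERR=-57880303144795/549755813888
(4,3): OLD=574245518467495/4398046511104 → NEW=255, ERR=-547256341864025/4398046511104
(4,4): OLD=4414032407514565/35184372088832 → NEW=0, ERR=4414032407514565/35184372088832
(4,5): OLD=263282978219244101/1125899906842624 → NEW=255, ERR=-23821498025625019/1125899906842624
(4,6): OLD=3278499111821880435/18014398509481984 → NEW=255, ERR=-1315172508096025485/18014398509481984
Row 0: ....#..
Row 1: #.##.#.
Row 2: #.#.#.#
Row 3: #######
Row 4: ####.##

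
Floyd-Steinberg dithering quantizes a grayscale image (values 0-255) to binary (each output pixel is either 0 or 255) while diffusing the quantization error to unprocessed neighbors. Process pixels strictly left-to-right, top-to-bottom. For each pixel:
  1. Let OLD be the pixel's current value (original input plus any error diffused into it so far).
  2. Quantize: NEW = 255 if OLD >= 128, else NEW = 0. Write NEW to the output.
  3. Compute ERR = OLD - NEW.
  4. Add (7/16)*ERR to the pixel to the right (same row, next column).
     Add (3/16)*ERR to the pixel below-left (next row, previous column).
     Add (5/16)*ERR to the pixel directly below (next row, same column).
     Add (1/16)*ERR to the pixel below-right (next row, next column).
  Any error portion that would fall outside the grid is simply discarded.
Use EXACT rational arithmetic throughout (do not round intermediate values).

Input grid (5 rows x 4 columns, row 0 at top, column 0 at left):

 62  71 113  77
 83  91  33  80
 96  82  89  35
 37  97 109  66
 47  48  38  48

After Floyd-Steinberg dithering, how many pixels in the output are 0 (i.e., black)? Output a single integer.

(0,0): OLD=62 → NEW=0, ERR=62
(0,1): OLD=785/8 → NEW=0, ERR=785/8
(0,2): OLD=19959/128 → NEW=255, ERR=-12681/128
(0,3): OLD=68929/2048 → NEW=0, ERR=68929/2048
(1,0): OLD=15459/128 → NEW=0, ERR=15459/128
(1,1): OLD=163637/1024 → NEW=255, ERR=-97483/1024
(1,2): OLD=-890151/32768 → NEW=0, ERR=-890151/32768
(1,3): OLD=37979967/524288 → NEW=0, ERR=37979967/524288
(2,0): OLD=1898775/16384 → NEW=0, ERR=1898775/16384
(2,1): OLD=55264237/524288 → NEW=0, ERR=55264237/524288
(2,2): OLD=140781537/1048576 → NEW=255, ERR=-126605343/1048576
(2,3): OLD=52279997/16777216 → NEW=0, ERR=52279997/16777216
(3,0): OLD=779975207/8388608 → NEW=0, ERR=779975207/8388608
(3,1): OLD=20833729593/134217728 → NEW=255, ERR=-13391791047/134217728
(3,2): OLD=74708125383/2147483648 → NEW=0, ERR=74708125383/2147483648
(3,3): OLD=2564871065585/34359738368 → NEW=0, ERR=2564871065585/34359738368
(4,0): OLD=123154374875/2147483648 → NEW=0, ERR=123154374875/2147483648
(4,1): OLD=931901405585/17179869184 → NEW=0, ERR=931901405585/17179869184
(4,2): OLD=44180305325297/549755813888 → NEW=0, ERR=44180305325297/549755813888
(4,3): OLD=955789567687911/8796093022208 → NEW=0, ERR=955789567687911/8796093022208
Output grid:
  Row 0: ..#.  (3 black, running=3)
  Row 1: .#..  (3 black, running=6)
  Row 2: ..#.  (3 black, running=9)
  Row 3: .#..  (3 black, running=12)
  Row 4: ....  (4 black, running=16)

Answer: 16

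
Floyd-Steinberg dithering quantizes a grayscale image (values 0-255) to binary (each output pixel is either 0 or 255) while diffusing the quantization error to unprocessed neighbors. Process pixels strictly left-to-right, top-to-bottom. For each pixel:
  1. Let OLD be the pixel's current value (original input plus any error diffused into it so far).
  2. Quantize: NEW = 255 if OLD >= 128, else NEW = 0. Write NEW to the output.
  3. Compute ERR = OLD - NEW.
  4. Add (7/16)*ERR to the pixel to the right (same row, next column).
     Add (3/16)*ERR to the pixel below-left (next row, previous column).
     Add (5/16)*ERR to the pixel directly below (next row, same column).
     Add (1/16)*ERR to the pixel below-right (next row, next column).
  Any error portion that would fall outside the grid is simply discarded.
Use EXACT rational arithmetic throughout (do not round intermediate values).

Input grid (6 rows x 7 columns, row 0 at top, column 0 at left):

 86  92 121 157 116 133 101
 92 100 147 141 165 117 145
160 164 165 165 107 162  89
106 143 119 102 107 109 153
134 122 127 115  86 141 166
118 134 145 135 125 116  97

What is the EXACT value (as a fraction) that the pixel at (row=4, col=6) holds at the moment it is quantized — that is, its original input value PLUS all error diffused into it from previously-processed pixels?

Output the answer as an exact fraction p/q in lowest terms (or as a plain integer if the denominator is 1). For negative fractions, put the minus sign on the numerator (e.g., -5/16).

(0,0): OLD=86 → NEW=0, ERR=86
(0,1): OLD=1037/8 → NEW=255, ERR=-1003/8
(0,2): OLD=8467/128 → NEW=0, ERR=8467/128
(0,3): OLD=380805/2048 → NEW=255, ERR=-141435/2048
(0,4): OLD=2811043/32768 → NEW=0, ERR=2811043/32768
(0,5): OLD=89407605/524288 → NEW=255, ERR=-44285835/524288
(0,6): OLD=537248563/8388608 → NEW=0, ERR=537248563/8388608
(1,0): OLD=12207/128 → NEW=0, ERR=12207/128
(1,1): OLD=123209/1024 → NEW=0, ERR=123209/1024
(1,2): OLD=6538109/32768 → NEW=255, ERR=-1817731/32768
(1,3): OLD=15121593/131072 → NEW=0, ERR=15121593/131072
(1,4): OLD=1863343499/8388608 → NEW=255, ERR=-275751541/8388608
(1,5): OLD=6280859643/67108864 → NEW=0, ERR=6280859643/67108864
(1,6): OLD=215479937621/1073741824 → NEW=255, ERR=-58324227499/1073741824
(2,0): OLD=3479347/16384 → NEW=255, ERR=-698573/16384
(2,1): OLD=93588449/524288 → NEW=255, ERR=-40104991/524288
(2,2): OLD=1202509027/8388608 → NEW=255, ERR=-936586013/8388608
(2,3): OLD=9568069515/67108864 → NEW=255, ERR=-7544690805/67108864
(2,4): OLD=38816156219/536870912 → NEW=0, ERR=38816156219/536870912
(2,5): OLD=3618764886569/17179869184 → NEW=255, ERR=-762101755351/17179869184
(2,6): OLD=16071383299247/274877906944 → NEW=0, ERR=16071383299247/274877906944
(3,0): OLD=657105795/8388608 → NEW=0, ERR=657105795/8388608
(3,1): OLD=8708524487/67108864 → NEW=255, ERR=-8404235833/67108864
(3,2): OLD=1857337221/536870912 → NEW=0, ERR=1857337221/536870912
(3,3): OLD=160973505139/2147483648 → NEW=0, ERR=160973505139/2147483648
(3,4): OLD=40419291213699/274877906944 → NEW=255, ERR=-29674575057021/274877906944
(3,5): OLD=139392462882489/2199023255552 → NEW=0, ERR=139392462882489/2199023255552
(3,6): OLD=6904262477053671/35184372088832 → NEW=255, ERR=-2067752405598489/35184372088832
(4,0): OLD=144952928717/1073741824 → NEW=255, ERR=-128851236403/1073741824
(4,1): OLD=616900084073/17179869184 → NEW=0, ERR=616900084073/17179869184
(4,2): OLD=41236848475847/274877906944 → NEW=255, ERR=-28857017794873/274877906944
(4,3): OLD=159363249493949/2199023255552 → NEW=0, ERR=159363249493949/2199023255552
(4,4): OLD=1768715000863079/17592186044416 → NEW=0, ERR=1768715000863079/17592186044416
(4,5): OLD=105287747650993063/562949953421312 → NEW=255, ERR=-38264490471441497/562949953421312
(4,6): OLD=1097607921036952257/9007199254740992 → NEW=0, ERR=1097607921036952257/9007199254740992
Target (4,6): original=166, with diffused error = 1097607921036952257/9007199254740992

Answer: 1097607921036952257/9007199254740992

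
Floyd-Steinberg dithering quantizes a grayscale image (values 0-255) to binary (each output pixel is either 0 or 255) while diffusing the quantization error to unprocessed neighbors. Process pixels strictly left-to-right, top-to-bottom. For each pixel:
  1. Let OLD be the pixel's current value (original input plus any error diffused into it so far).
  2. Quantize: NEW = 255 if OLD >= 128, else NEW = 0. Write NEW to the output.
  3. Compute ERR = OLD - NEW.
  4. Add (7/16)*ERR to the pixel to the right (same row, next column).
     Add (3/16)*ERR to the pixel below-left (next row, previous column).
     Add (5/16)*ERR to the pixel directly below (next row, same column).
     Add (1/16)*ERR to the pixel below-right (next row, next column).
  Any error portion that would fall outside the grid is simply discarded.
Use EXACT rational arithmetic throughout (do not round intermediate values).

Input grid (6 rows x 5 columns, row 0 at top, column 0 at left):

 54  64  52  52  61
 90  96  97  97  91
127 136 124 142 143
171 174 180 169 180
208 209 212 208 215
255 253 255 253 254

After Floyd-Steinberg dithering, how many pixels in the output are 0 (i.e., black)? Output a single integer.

Answer: 12

Derivation:
(0,0): OLD=54 → NEW=0, ERR=54
(0,1): OLD=701/8 → NEW=0, ERR=701/8
(0,2): OLD=11563/128 → NEW=0, ERR=11563/128
(0,3): OLD=187437/2048 → NEW=0, ERR=187437/2048
(0,4): OLD=3310907/32768 → NEW=0, ERR=3310907/32768
(1,0): OLD=15783/128 → NEW=0, ERR=15783/128
(1,1): OLD=202385/1024 → NEW=255, ERR=-58735/1024
(1,2): OLD=4023013/32768 → NEW=0, ERR=4023013/32768
(1,3): OLD=26726209/131072 → NEW=255, ERR=-6697151/131072
(1,4): OLD=222174883/2097152 → NEW=0, ERR=222174883/2097152
(2,0): OLD=2535883/16384 → NEW=255, ERR=-1642037/16384
(2,1): OLD=55026537/524288 → NEW=0, ERR=55026537/524288
(2,2): OLD=1636776059/8388608 → NEW=255, ERR=-502318981/8388608
(2,3): OLD=17095586113/134217728 → NEW=0, ERR=17095586113/134217728
(2,4): OLD=490997344391/2147483648 → NEW=255, ERR=-56610985849/2147483648
(3,0): OLD=1336805659/8388608 → NEW=255, ERR=-802289381/8388608
(3,1): OLD=9896151039/67108864 → NEW=255, ERR=-7216609281/67108864
(3,2): OLD=310702560037/2147483648 → NEW=255, ERR=-236905770203/2147483648
(3,3): OLD=652209458141/4294967296 → NEW=255, ERR=-443007202339/4294967296
(3,4): OLD=9249404293233/68719476736 → NEW=255, ERR=-8274062274447/68719476736
(4,0): OLD=169596896309/1073741824 → NEW=255, ERR=-104207268811/1073741824
(4,1): OLD=3651522678453/34359738368 → NEW=0, ERR=3651522678453/34359738368
(4,2): OLD=108829352869179/549755813888 → NEW=255, ERR=-31358379672261/549755813888
(4,3): OLD=1067328709657781/8796093022208 → NEW=0, ERR=1067328709657781/8796093022208
(4,4): OLD=31527182357963635/140737488355328 → NEW=255, ERR=-4360877172645005/140737488355328
(5,0): OLD=134469137567039/549755813888 → NEW=255, ERR=-5718594974401/549755813888
(5,1): OLD=1165036961713021/4398046511104 → NEW=255, ERR=43535101381501/4398046511104
(5,2): OLD=38125656510826085/140737488355328 → NEW=255, ERR=2237596980217445/140737488355328
(5,3): OLD=162411112945619627/562949953421312 → NEW=255, ERR=18858874823185067/562949953421312
(5,4): OLD=2400932228431705321/9007199254740992 → NEW=255, ERR=104096418472752361/9007199254740992
Output grid:
  Row 0: .....  (5 black, running=5)
  Row 1: .#.#.  (3 black, running=8)
  Row 2: #.#.#  (2 black, running=10)
  Row 3: #####  (0 black, running=10)
  Row 4: #.#.#  (2 black, running=12)
  Row 5: #####  (0 black, running=12)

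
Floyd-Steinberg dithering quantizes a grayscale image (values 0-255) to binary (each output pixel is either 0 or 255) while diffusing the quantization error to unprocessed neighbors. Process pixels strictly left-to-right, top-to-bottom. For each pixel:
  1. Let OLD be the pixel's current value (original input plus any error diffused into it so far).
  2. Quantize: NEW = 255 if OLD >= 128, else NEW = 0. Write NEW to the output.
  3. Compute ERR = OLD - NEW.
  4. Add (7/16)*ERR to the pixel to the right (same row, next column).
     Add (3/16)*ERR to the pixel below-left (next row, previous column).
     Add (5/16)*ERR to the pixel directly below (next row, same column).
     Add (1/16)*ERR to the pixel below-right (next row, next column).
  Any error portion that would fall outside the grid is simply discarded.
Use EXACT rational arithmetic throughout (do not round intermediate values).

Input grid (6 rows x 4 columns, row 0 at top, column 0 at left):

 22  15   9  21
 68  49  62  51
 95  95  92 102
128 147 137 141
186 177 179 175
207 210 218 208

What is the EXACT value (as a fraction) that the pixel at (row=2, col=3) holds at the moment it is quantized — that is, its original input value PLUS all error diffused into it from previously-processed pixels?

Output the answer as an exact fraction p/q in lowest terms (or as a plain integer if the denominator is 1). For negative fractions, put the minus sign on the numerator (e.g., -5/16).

(0,0): OLD=22 → NEW=0, ERR=22
(0,1): OLD=197/8 → NEW=0, ERR=197/8
(0,2): OLD=2531/128 → NEW=0, ERR=2531/128
(0,3): OLD=60725/2048 → NEW=0, ERR=60725/2048
(1,0): OLD=10175/128 → NEW=0, ERR=10175/128
(1,1): OLD=98873/1024 → NEW=0, ERR=98873/1024
(1,2): OLD=3850925/32768 → NEW=0, ERR=3850925/32768
(1,3): OLD=59201099/524288 → NEW=0, ERR=59201099/524288
(2,0): OLD=2260099/16384 → NEW=255, ERR=-1917821/16384
(2,1): OLD=52935121/524288 → NEW=0, ERR=52935121/524288
(2,2): OLD=209824757/1048576 → NEW=255, ERR=-57562123/1048576
(2,3): OLD=2023581761/16777216 → NEW=0, ERR=2023581761/16777216
Target (2,3): original=102, with diffused error = 2023581761/16777216

Answer: 2023581761/16777216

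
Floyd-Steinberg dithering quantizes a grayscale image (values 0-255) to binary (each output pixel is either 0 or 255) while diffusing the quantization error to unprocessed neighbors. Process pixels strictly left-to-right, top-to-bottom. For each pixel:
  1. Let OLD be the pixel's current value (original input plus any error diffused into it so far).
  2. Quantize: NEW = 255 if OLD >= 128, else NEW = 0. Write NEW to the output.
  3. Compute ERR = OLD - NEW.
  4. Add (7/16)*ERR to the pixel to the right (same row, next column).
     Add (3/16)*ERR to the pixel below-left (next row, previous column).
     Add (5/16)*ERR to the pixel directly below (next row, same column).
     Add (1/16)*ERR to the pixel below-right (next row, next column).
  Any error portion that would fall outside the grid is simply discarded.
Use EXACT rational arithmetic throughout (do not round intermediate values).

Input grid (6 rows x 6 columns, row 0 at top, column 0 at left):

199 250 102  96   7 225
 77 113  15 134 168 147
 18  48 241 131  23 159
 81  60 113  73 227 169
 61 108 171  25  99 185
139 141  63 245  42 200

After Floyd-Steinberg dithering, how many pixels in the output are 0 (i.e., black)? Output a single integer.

Answer: 19

Derivation:
(0,0): OLD=199 → NEW=255, ERR=-56
(0,1): OLD=451/2 → NEW=255, ERR=-59/2
(0,2): OLD=2851/32 → NEW=0, ERR=2851/32
(0,3): OLD=69109/512 → NEW=255, ERR=-61451/512
(0,4): OLD=-372813/8192 → NEW=0, ERR=-372813/8192
(0,5): OLD=26881509/131072 → NEW=255, ERR=-6541851/131072
(1,0): OLD=1727/32 → NEW=0, ERR=1727/32
(1,1): OLD=35993/256 → NEW=255, ERR=-29287/256
(1,2): OLD=-258515/8192 → NEW=0, ERR=-258515/8192
(1,3): OLD=2612345/32768 → NEW=0, ERR=2612345/32768
(1,4): OLD=360285147/2097152 → NEW=255, ERR=-174488613/2097152
(1,5): OLD=3092293005/33554432 → NEW=0, ERR=3092293005/33554432
(2,0): OLD=54947/4096 → NEW=0, ERR=54947/4096
(2,1): OLD=2041361/131072 → NEW=0, ERR=2041361/131072
(2,2): OLD=515375155/2097152 → NEW=255, ERR=-19398605/2097152
(2,3): OLD=2253072539/16777216 → NEW=255, ERR=-2025117541/16777216
(2,4): OLD=-18010783343/536870912 → NEW=0, ERR=-18010783343/536870912
(2,5): OLD=1442438472199/8589934592 → NEW=255, ERR=-747994848761/8589934592
(3,0): OLD=184784915/2097152 → NEW=0, ERR=184784915/2097152
(3,1): OLD=1720003127/16777216 → NEW=0, ERR=1720003127/16777216
(3,2): OLD=17891612901/134217728 → NEW=255, ERR=-16333907739/134217728
(3,3): OLD=-213301390945/8589934592 → NEW=0, ERR=-213301390945/8589934592
(3,4): OLD=12491912653407/68719476736 → NEW=255, ERR=-5031553914273/68719476736
(3,5): OLD=118371413475889/1099511627776 → NEW=0, ERR=118371413475889/1099511627776
(4,0): OLD=28925968797/268435456 → NEW=0, ERR=28925968797/268435456
(4,1): OLD=729587522393/4294967296 → NEW=255, ERR=-365629138087/4294967296
(4,2): OLD=13397140062203/137438953472 → NEW=0, ERR=13397140062203/137438953472
(4,3): OLD=84776205538247/2199023255552 → NEW=0, ERR=84776205538247/2199023255552
(4,4): OLD=3927260974051831/35184372088832 → NEW=0, ERR=3927260974051831/35184372088832
(4,5): OLD=147999838753340001/562949953421312 → NEW=255, ERR=4447600630905441/562949953421312
(5,0): OLD=10769197355803/68719476736 → NEW=255, ERR=-6754269211877/68719476736
(5,1): OLD=212003364183307/2199023255552 → NEW=0, ERR=212003364183307/2199023255552
(5,2): OLD=2419768346885001/17592186044416 → NEW=255, ERR=-2066239094441079/17592186044416
(5,3): OLD=130988938487185555/562949953421312 → NEW=255, ERR=-12563299635249005/562949953421312
(5,4): OLD=79948207460879083/1125899906842624 → NEW=0, ERR=79948207460879083/1125899906842624
(5,5): OLD=4332665511601263383/18014398509481984 → NEW=255, ERR=-261006108316642537/18014398509481984
Output grid:
  Row 0: ##.#.#  (2 black, running=2)
  Row 1: .#..#.  (4 black, running=6)
  Row 2: ..##.#  (3 black, running=9)
  Row 3: ..#.#.  (4 black, running=13)
  Row 4: .#...#  (4 black, running=17)
  Row 5: #.##.#  (2 black, running=19)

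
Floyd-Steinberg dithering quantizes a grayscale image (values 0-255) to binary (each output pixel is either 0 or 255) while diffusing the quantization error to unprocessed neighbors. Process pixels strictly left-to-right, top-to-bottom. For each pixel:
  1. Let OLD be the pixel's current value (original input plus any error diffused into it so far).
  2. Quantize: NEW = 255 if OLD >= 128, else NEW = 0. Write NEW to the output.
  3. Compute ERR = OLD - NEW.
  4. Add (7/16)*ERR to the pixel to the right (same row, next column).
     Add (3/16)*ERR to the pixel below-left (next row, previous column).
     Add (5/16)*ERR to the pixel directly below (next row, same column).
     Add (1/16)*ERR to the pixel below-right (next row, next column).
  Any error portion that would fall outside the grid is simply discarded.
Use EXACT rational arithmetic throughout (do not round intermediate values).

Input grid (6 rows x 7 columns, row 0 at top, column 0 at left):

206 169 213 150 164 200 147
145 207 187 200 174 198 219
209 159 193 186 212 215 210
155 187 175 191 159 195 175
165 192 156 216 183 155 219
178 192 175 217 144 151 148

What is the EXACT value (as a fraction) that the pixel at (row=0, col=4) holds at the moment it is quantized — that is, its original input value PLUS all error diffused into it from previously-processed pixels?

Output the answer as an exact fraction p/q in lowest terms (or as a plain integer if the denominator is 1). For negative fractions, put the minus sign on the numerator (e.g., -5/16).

Answer: 13932239/65536

Derivation:
(0,0): OLD=206 → NEW=255, ERR=-49
(0,1): OLD=2361/16 → NEW=255, ERR=-1719/16
(0,2): OLD=42495/256 → NEW=255, ERR=-22785/256
(0,3): OLD=454905/4096 → NEW=0, ERR=454905/4096
(0,4): OLD=13932239/65536 → NEW=255, ERR=-2779441/65536
Target (0,4): original=164, with diffused error = 13932239/65536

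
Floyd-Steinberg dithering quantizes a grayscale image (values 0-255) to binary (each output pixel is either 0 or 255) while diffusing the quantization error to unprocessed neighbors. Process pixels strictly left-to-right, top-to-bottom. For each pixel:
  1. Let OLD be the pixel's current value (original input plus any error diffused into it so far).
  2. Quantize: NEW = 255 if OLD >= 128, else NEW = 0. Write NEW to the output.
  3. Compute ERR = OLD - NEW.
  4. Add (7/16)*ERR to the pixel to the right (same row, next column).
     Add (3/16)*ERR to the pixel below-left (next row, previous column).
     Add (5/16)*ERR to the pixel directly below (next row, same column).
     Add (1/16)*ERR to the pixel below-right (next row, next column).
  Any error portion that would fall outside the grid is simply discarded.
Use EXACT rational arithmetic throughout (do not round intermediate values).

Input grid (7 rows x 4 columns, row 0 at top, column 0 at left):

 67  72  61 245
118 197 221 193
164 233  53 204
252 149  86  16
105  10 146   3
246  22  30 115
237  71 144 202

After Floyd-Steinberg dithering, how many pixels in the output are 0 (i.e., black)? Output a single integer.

(0,0): OLD=67 → NEW=0, ERR=67
(0,1): OLD=1621/16 → NEW=0, ERR=1621/16
(0,2): OLD=26963/256 → NEW=0, ERR=26963/256
(0,3): OLD=1192261/4096 → NEW=255, ERR=147781/4096
(1,0): OLD=40431/256 → NEW=255, ERR=-24849/256
(1,1): OLD=430345/2048 → NEW=255, ERR=-91895/2048
(1,2): OLD=16212285/65536 → NEW=255, ERR=-499395/65536
(1,3): OLD=217604411/1048576 → NEW=255, ERR=-49782469/1048576
(2,0): OLD=4104307/32768 → NEW=0, ERR=4104307/32768
(2,1): OLD=279215777/1048576 → NEW=255, ERR=11828897/1048576
(2,2): OLD=91955685/2097152 → NEW=0, ERR=91955685/2097152
(2,3): OLD=6974988593/33554432 → NEW=255, ERR=-1581391567/33554432
(3,0): OLD=4920034243/16777216 → NEW=255, ERR=641844163/16777216
(3,1): OLD=49744445469/268435456 → NEW=255, ERR=-18706595811/268435456
(3,2): OLD=262347455203/4294967296 → NEW=0, ERR=262347455203/4294967296
(3,3): OLD=2112178454197/68719476736 → NEW=0, ERR=2112178454197/68719476736
(4,0): OLD=446199311687/4294967296 → NEW=0, ERR=446199311687/4294967296
(4,1): OLD=1632708377813/34359738368 → NEW=0, ERR=1632708377813/34359738368
(4,2): OLD=205922058195893/1099511627776 → NEW=255, ERR=-74453406886987/1099511627776
(4,3): OLD=-232262065207933/17592186044416 → NEW=0, ERR=-232262065207933/17592186044416
(5,0): OLD=157986027817367/549755813888 → NEW=255, ERR=17798295275927/549755813888
(5,1): OLD=788304370421121/17592186044416 → NEW=0, ERR=788304370421121/17592186044416
(5,2): OLD=254539619910157/8796093022208 → NEW=0, ERR=254539619910157/8796093022208
(5,3): OLD=33580612164236181/281474976710656 → NEW=0, ERR=33580612164236181/281474976710656
(6,0): OLD=71922209835837155/281474976710656 → NEW=255, ERR=146090774619875/281474976710656
(6,1): OLD=417391089291983717/4503599627370496 → NEW=0, ERR=417391089291983717/4503599627370496
(6,2): OLD=15763327896186654387/72057594037927936 → NEW=255, ERR=-2611358583484969293/72057594037927936
(6,3): OLD=259679005982714621925/1152921504606846976 → NEW=255, ERR=-34315977692031356955/1152921504606846976
Output grid:
  Row 0: ...#  (3 black, running=3)
  Row 1: ####  (0 black, running=3)
  Row 2: .#.#  (2 black, running=5)
  Row 3: ##..  (2 black, running=7)
  Row 4: ..#.  (3 black, running=10)
  Row 5: #...  (3 black, running=13)
  Row 6: #.##  (1 black, running=14)

Answer: 14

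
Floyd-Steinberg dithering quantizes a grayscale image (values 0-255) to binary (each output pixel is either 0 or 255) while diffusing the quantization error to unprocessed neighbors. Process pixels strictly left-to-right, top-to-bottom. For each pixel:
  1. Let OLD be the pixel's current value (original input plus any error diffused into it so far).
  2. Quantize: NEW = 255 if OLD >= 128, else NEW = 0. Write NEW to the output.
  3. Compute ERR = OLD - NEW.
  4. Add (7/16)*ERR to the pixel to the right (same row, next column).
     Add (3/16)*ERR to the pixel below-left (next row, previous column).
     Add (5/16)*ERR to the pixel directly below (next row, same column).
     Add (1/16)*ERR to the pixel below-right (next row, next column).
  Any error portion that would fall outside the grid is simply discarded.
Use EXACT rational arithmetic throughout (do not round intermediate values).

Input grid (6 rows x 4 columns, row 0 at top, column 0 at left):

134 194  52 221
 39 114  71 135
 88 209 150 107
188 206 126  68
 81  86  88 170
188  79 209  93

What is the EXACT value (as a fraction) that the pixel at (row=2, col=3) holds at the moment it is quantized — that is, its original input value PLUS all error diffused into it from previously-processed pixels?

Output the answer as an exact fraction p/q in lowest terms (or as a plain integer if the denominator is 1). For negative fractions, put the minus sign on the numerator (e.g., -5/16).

(0,0): OLD=134 → NEW=255, ERR=-121
(0,1): OLD=2257/16 → NEW=255, ERR=-1823/16
(0,2): OLD=551/256 → NEW=0, ERR=551/256
(0,3): OLD=909073/4096 → NEW=255, ERR=-135407/4096
(1,0): OLD=-5165/256 → NEW=0, ERR=-5165/256
(1,1): OLD=127813/2048 → NEW=0, ERR=127813/2048
(1,2): OLD=5613609/65536 → NEW=0, ERR=5613609/65536
(1,3): OLD=170161519/1048576 → NEW=255, ERR=-97225361/1048576
(2,0): OLD=3060423/32768 → NEW=0, ERR=3060423/32768
(2,1): OLD=297966973/1048576 → NEW=255, ERR=30580093/1048576
(2,2): OLD=369186993/2097152 → NEW=255, ERR=-165586767/2097152
(2,3): OLD=1638598733/33554432 → NEW=0, ERR=1638598733/33554432
Target (2,3): original=107, with diffused error = 1638598733/33554432

Answer: 1638598733/33554432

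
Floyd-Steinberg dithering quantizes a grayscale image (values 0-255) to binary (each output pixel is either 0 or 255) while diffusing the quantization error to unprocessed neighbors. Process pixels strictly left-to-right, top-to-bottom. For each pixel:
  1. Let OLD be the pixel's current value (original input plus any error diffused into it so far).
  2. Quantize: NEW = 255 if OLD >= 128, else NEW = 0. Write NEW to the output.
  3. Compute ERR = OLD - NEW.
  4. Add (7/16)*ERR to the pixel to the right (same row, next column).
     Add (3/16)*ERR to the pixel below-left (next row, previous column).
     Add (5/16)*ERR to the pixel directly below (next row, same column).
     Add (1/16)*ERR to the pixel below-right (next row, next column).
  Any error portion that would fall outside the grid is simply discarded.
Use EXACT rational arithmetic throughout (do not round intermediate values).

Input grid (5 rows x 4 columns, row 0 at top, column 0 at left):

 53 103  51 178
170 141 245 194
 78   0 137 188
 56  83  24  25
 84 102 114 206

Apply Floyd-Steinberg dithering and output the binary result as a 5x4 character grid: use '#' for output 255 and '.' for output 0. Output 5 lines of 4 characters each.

(0,0): OLD=53 → NEW=0, ERR=53
(0,1): OLD=2019/16 → NEW=0, ERR=2019/16
(0,2): OLD=27189/256 → NEW=0, ERR=27189/256
(0,3): OLD=919411/4096 → NEW=255, ERR=-125069/4096
(1,0): OLD=53817/256 → NEW=255, ERR=-11463/256
(1,1): OLD=376975/2048 → NEW=255, ERR=-145265/2048
(1,2): OLD=16339387/65536 → NEW=255, ERR=-372293/65536
(1,3): OLD=197772557/1048576 → NEW=255, ERR=-69614323/1048576
(2,0): OLD=1661589/32768 → NEW=0, ERR=1661589/32768
(2,1): OLD=-4031561/1048576 → NEW=0, ERR=-4031561/1048576
(2,2): OLD=244656947/2097152 → NEW=0, ERR=244656947/2097152
(2,3): OLD=7312775239/33554432 → NEW=255, ERR=-1243604921/33554432
(3,0): OLD=1193283653/16777216 → NEW=0, ERR=1193283653/16777216
(3,1): OLD=37033103835/268435456 → NEW=255, ERR=-31417937445/268435456
(3,2): OLD=8855501349/4294967296 → NEW=0, ERR=8855501349/4294967296
(3,3): OLD=1485125705859/68719476736 → NEW=0, ERR=1485125705859/68719476736
(4,0): OLD=361986132769/4294967296 → NEW=0, ERR=361986132769/4294967296
(4,1): OLD=3680950840035/34359738368 → NEW=0, ERR=3680950840035/34359738368
(4,2): OLD=173998462566531/1099511627776 → NEW=255, ERR=-106377002516349/1099511627776
(4,3): OLD=3000428372349317/17592186044416 → NEW=255, ERR=-1485579068976763/17592186044416
Row 0: ...#
Row 1: ####
Row 2: ...#
Row 3: .#..
Row 4: ..##

Answer: ...#
####
...#
.#..
..##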